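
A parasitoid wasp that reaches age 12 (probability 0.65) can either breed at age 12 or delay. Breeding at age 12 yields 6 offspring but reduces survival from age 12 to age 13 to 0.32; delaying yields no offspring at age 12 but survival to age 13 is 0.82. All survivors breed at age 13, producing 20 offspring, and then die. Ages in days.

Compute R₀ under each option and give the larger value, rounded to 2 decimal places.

10.66

breed at age 12: R₀ = 0.65 × (6 + 0.32 × 20) = 0.65 × 12.4000 = 8.0600
delay to age 13: R₀ = 0.65 × (0.82 × 20) = 0.65 × 16.4000 = 10.6600
Higher: delay to age 13 (10.6600).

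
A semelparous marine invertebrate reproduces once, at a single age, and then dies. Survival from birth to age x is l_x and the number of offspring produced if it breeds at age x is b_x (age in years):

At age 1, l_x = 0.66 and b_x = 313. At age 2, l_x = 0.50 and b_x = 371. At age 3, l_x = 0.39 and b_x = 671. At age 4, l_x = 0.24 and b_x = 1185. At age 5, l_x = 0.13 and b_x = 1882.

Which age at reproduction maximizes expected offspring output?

Expected offspring if breeding at age x = l_x × b_x:
  age 1: 0.66 × 313 = 206.580
  age 2: 0.50 × 371 = 185.500
  age 3: 0.39 × 671 = 261.690
  age 4: 0.24 × 1185 = 284.400
  age 5: 0.13 × 1882 = 244.660
Maximum at age 4 (284.400).

4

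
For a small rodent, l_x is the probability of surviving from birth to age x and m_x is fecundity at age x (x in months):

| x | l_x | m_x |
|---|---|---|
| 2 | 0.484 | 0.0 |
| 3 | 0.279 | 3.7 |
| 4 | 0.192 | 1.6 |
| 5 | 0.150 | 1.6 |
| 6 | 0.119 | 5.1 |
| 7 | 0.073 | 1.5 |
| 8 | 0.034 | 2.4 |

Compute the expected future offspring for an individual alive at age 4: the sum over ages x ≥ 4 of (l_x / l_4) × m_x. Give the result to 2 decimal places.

l_4 = 0.192. Conditional survival from age 4 to x is l_x / l_4.
  x=4: (0.192/0.192) × 1.6 = 1.6000
  x=5: (0.150/0.192) × 1.6 = 1.2500
  x=6: (0.119/0.192) × 5.1 = 3.1609
  x=7: (0.073/0.192) × 1.5 = 0.5703
  x=8: (0.034/0.192) × 2.4 = 0.4250
Sum = 1.6000 + 1.2500 + 3.1609 + 0.5703 + 0.4250 = 7.0062

7.01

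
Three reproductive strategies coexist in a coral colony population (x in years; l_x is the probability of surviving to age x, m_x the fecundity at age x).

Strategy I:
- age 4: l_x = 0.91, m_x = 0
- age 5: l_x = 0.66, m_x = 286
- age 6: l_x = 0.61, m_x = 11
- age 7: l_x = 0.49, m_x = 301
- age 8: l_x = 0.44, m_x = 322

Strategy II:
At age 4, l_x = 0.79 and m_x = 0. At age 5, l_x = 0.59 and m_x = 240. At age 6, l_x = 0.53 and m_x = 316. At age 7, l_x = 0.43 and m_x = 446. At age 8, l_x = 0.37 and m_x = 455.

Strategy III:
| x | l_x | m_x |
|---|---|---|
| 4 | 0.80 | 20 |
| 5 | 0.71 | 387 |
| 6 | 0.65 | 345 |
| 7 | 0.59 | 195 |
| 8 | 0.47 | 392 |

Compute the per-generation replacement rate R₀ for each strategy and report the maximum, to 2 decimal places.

814.31

Strategy I: R₀ = 0.91×0 + 0.66×286 + 0.61×11 + 0.49×301 + 0.44×322 = 484.6400
Strategy II: R₀ = 0.79×0 + 0.59×240 + 0.53×316 + 0.43×446 + 0.37×455 = 669.2100
Strategy III: R₀ = 0.80×20 + 0.71×387 + 0.65×345 + 0.59×195 + 0.47×392 = 814.3100
Highest R₀: strategy III with 814.3100.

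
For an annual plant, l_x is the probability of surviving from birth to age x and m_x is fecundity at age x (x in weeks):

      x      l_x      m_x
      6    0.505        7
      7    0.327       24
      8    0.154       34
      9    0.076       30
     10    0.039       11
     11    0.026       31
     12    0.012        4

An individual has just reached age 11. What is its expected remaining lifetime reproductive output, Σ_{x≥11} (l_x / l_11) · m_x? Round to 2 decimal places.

l_11 = 0.026. Conditional survival from age 11 to x is l_x / l_11.
  x=11: (0.026/0.026) × 31 = 31.0000
  x=12: (0.012/0.026) × 4 = 1.8462
Sum = 31.0000 + 1.8462 = 32.8462

32.85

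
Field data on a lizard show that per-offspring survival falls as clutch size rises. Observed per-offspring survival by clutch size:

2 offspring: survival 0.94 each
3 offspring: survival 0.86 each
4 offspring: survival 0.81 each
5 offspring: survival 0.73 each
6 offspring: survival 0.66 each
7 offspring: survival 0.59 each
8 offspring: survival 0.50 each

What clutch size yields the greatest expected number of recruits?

7

Expected recruits = c × s(c):
  c=2: 2 × 0.94 = 1.880
  c=3: 3 × 0.86 = 2.580
  c=4: 4 × 0.81 = 3.240
  c=5: 5 × 0.73 = 3.650
  c=6: 6 × 0.66 = 3.960
  c=7: 7 × 0.59 = 4.130
  c=8: 8 × 0.50 = 4.000
Maximum at c = 7 (4.130 recruits).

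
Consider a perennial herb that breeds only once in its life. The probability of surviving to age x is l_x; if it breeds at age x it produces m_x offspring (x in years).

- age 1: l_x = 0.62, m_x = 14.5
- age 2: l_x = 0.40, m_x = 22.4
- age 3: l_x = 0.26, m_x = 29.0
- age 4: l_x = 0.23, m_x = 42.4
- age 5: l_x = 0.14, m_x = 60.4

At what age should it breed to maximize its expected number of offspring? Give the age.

Expected offspring if breeding at age x = l_x × m_x:
  age 1: 0.62 × 14.5 = 8.990
  age 2: 0.40 × 22.4 = 8.960
  age 3: 0.26 × 29.0 = 7.540
  age 4: 0.23 × 42.4 = 9.752
  age 5: 0.14 × 60.4 = 8.456
Maximum at age 4 (9.752).

4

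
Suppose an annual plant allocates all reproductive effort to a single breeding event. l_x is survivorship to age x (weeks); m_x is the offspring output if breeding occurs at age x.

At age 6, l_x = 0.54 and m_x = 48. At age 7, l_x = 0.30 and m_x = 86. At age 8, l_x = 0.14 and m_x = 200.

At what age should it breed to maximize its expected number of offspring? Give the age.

8

Expected offspring if breeding at age x = l_x × m_x:
  age 6: 0.54 × 48 = 25.920
  age 7: 0.30 × 86 = 25.800
  age 8: 0.14 × 200 = 28.000
Maximum at age 8 (28.000).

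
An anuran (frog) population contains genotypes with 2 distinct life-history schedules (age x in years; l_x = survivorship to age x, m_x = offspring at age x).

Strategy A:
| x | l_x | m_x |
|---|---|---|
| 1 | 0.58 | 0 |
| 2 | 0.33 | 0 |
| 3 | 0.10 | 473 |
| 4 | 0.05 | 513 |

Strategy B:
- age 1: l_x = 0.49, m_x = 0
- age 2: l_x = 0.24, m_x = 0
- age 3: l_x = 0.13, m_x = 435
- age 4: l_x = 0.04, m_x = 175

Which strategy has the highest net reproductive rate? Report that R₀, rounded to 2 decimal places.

Strategy A: R₀ = 0.58×0 + 0.33×0 + 0.10×473 + 0.05×513 = 72.9500
Strategy B: R₀ = 0.49×0 + 0.24×0 + 0.13×435 + 0.04×175 = 63.5500
Highest R₀: strategy A with 72.9500.

72.95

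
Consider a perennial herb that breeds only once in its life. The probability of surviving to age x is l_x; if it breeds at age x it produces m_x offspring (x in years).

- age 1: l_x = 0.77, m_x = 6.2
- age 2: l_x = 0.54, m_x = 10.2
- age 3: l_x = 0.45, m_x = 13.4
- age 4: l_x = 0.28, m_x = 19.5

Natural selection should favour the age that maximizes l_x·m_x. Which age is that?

Expected offspring if breeding at age x = l_x × m_x:
  age 1: 0.77 × 6.2 = 4.774
  age 2: 0.54 × 10.2 = 5.508
  age 3: 0.45 × 13.4 = 6.030
  age 4: 0.28 × 19.5 = 5.460
Maximum at age 3 (6.030).

3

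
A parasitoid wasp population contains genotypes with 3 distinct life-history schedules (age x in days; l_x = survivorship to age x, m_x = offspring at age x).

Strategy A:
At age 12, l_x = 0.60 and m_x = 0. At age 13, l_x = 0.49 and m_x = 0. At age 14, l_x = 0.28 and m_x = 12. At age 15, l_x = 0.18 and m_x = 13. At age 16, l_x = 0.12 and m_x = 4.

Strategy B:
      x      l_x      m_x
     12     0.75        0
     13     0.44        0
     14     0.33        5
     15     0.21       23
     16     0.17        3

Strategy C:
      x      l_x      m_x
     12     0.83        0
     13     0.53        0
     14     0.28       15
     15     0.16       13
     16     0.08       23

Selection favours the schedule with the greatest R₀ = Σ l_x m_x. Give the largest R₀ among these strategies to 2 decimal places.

Strategy A: R₀ = 0.60×0 + 0.49×0 + 0.28×12 + 0.18×13 + 0.12×4 = 6.1800
Strategy B: R₀ = 0.75×0 + 0.44×0 + 0.33×5 + 0.21×23 + 0.17×3 = 6.9900
Strategy C: R₀ = 0.83×0 + 0.53×0 + 0.28×15 + 0.16×13 + 0.08×23 = 8.1200
Highest R₀: strategy C with 8.1200.

8.12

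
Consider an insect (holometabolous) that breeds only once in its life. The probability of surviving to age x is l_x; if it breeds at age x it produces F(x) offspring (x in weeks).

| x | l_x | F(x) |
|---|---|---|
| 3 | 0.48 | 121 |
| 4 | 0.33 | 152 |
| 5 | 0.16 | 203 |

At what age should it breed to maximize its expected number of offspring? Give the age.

3

Expected offspring if breeding at age x = l_x × F(x):
  age 3: 0.48 × 121 = 58.080
  age 4: 0.33 × 152 = 50.160
  age 5: 0.16 × 203 = 32.480
Maximum at age 3 (58.080).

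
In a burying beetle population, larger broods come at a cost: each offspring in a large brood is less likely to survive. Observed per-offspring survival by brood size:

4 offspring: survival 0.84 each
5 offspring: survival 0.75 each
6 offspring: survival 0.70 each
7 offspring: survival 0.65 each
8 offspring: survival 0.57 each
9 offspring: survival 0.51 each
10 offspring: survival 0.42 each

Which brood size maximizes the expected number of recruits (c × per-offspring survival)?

9

Expected recruits = c × s(c):
  c=4: 4 × 0.84 = 3.360
  c=5: 5 × 0.75 = 3.750
  c=6: 6 × 0.70 = 4.200
  c=7: 7 × 0.65 = 4.550
  c=8: 8 × 0.57 = 4.560
  c=9: 9 × 0.51 = 4.590
  c=10: 10 × 0.42 = 4.200
Maximum at c = 9 (4.590 recruits).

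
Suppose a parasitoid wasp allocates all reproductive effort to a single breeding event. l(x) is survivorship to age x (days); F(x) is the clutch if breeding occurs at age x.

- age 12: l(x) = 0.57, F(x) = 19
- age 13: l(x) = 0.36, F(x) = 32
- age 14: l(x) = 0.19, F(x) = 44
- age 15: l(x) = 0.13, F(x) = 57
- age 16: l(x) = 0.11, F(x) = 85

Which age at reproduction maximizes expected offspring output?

Expected offspring if breeding at age x = l(x) × F(x):
  age 12: 0.57 × 19 = 10.830
  age 13: 0.36 × 32 = 11.520
  age 14: 0.19 × 44 = 8.360
  age 15: 0.13 × 57 = 7.410
  age 16: 0.11 × 85 = 9.350
Maximum at age 13 (11.520).

13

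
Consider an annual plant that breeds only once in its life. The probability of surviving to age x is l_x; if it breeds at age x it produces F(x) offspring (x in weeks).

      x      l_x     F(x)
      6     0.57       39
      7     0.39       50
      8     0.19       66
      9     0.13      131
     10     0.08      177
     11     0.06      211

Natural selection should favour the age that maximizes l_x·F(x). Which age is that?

Expected offspring if breeding at age x = l_x × F(x):
  age 6: 0.57 × 39 = 22.230
  age 7: 0.39 × 50 = 19.500
  age 8: 0.19 × 66 = 12.540
  age 9: 0.13 × 131 = 17.030
  age 10: 0.08 × 177 = 14.160
  age 11: 0.06 × 211 = 12.660
Maximum at age 6 (22.230).

6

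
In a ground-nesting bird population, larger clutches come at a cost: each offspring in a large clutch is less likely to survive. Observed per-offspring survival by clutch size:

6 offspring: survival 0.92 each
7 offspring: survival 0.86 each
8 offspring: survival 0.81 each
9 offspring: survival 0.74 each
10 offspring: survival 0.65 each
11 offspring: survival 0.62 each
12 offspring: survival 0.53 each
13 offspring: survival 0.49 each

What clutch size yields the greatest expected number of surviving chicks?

11

Expected surviving chicks = c × s(c):
  c=6: 6 × 0.92 = 5.520
  c=7: 7 × 0.86 = 6.020
  c=8: 8 × 0.81 = 6.480
  c=9: 9 × 0.74 = 6.660
  c=10: 10 × 0.65 = 6.500
  c=11: 11 × 0.62 = 6.820
  c=12: 12 × 0.53 = 6.360
  c=13: 13 × 0.49 = 6.370
Maximum at c = 11 (6.820 surviving chicks).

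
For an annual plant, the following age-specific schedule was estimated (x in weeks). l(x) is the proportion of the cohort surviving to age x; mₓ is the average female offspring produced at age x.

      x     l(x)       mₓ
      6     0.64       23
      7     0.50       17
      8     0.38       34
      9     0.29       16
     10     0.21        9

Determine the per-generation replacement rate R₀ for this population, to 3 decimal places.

42.670

R₀ = Σ l(x) mₓ:
  age 6: 0.64 × 23 = 14.7200
  age 7: 0.50 × 17 = 8.5000
  age 8: 0.38 × 34 = 12.9200
  age 9: 0.29 × 16 = 4.6400
  age 10: 0.21 × 9 = 1.8900
R₀ = 14.7200 + 8.5000 + 12.9200 + 4.6400 + 1.8900 = 42.6700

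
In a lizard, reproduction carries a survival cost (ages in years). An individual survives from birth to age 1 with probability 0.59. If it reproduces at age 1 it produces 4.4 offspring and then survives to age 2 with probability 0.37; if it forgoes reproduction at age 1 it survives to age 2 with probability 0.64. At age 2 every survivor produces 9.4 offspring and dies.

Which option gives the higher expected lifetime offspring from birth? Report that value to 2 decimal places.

breed at age 1: R₀ = 0.59 × (4.4 + 0.37 × 9.4) = 0.59 × 7.8780 = 4.6480
delay to age 2: R₀ = 0.59 × (0.64 × 9.4) = 0.59 × 6.0160 = 3.5494
Higher: breed at age 1 (4.6480).

4.65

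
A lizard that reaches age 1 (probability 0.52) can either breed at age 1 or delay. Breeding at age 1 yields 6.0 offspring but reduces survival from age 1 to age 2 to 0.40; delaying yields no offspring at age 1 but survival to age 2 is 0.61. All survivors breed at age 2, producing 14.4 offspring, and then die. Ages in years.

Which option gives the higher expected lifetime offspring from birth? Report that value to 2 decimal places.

6.12

breed at age 1: R₀ = 0.52 × (6.0 + 0.40 × 14.4) = 0.52 × 11.7600 = 6.1152
delay to age 2: R₀ = 0.52 × (0.61 × 14.4) = 0.52 × 8.7840 = 4.5677
Higher: breed at age 1 (6.1152).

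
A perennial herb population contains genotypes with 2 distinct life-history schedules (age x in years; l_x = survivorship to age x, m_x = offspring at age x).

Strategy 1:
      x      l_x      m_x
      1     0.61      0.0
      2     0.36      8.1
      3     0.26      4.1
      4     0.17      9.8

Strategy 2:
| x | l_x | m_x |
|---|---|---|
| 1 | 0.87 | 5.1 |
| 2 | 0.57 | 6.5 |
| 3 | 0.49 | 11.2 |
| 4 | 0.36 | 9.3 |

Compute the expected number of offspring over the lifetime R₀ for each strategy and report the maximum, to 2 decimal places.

16.98

Strategy 1: R₀ = 0.61×0.0 + 0.36×8.1 + 0.26×4.1 + 0.17×9.8 = 5.6480
Strategy 2: R₀ = 0.87×5.1 + 0.57×6.5 + 0.49×11.2 + 0.36×9.3 = 16.9780
Highest R₀: strategy 2 with 16.9780.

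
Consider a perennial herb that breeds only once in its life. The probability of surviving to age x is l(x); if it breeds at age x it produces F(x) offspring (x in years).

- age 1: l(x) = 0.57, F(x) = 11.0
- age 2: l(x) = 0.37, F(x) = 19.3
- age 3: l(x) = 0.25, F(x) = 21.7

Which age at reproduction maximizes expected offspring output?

Expected offspring if breeding at age x = l(x) × F(x):
  age 1: 0.57 × 11.0 = 6.270
  age 2: 0.37 × 19.3 = 7.141
  age 3: 0.25 × 21.7 = 5.425
Maximum at age 2 (7.141).

2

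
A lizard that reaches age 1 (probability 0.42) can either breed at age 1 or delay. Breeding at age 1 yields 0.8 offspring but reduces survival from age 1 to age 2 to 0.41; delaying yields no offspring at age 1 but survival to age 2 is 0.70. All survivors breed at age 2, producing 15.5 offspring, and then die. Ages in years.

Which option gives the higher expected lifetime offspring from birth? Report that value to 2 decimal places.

4.56

breed at age 1: R₀ = 0.42 × (0.8 + 0.41 × 15.5) = 0.42 × 7.1550 = 3.0051
delay to age 2: R₀ = 0.42 × (0.70 × 15.5) = 0.42 × 10.8500 = 4.5570
Higher: delay to age 2 (4.5570).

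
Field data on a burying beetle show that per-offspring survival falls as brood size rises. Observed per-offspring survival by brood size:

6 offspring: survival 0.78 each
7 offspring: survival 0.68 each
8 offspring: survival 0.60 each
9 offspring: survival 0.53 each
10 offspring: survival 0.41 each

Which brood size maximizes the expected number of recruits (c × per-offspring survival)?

8

Expected recruits = c × s(c):
  c=6: 6 × 0.78 = 4.680
  c=7: 7 × 0.68 = 4.760
  c=8: 8 × 0.60 = 4.800
  c=9: 9 × 0.53 = 4.770
  c=10: 10 × 0.41 = 4.100
Maximum at c = 8 (4.800 recruits).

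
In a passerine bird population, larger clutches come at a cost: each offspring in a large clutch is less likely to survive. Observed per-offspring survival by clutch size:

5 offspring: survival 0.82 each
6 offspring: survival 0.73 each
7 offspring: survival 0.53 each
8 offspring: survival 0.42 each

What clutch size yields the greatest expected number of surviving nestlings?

6

Expected surviving nestlings = c × s(c):
  c=5: 5 × 0.82 = 4.100
  c=6: 6 × 0.73 = 4.380
  c=7: 7 × 0.53 = 3.710
  c=8: 8 × 0.42 = 3.360
Maximum at c = 6 (4.380 surviving nestlings).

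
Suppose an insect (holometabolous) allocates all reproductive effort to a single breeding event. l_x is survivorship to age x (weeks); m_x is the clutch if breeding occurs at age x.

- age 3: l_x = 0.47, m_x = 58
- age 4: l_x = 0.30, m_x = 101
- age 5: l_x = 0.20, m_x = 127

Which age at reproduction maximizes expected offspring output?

Expected offspring if breeding at age x = l_x × m_x:
  age 3: 0.47 × 58 = 27.260
  age 4: 0.30 × 101 = 30.300
  age 5: 0.20 × 127 = 25.400
Maximum at age 4 (30.300).

4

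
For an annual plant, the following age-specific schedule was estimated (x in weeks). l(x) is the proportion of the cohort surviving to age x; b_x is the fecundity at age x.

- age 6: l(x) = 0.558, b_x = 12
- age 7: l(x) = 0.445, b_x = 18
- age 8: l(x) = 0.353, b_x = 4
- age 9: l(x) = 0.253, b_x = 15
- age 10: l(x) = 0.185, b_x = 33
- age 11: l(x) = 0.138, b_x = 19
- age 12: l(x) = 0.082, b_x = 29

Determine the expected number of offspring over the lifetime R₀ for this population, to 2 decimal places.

31.02

R₀ = Σ l(x) b_x:
  age 6: 0.558 × 12 = 6.6960
  age 7: 0.445 × 18 = 8.0100
  age 8: 0.353 × 4 = 1.4120
  age 9: 0.253 × 15 = 3.7950
  age 10: 0.185 × 33 = 6.1050
  age 11: 0.138 × 19 = 2.6220
  age 12: 0.082 × 29 = 2.3780
R₀ = 6.6960 + 8.0100 + 1.4120 + 3.7950 + 6.1050 + 2.6220 + 2.3780 = 31.0180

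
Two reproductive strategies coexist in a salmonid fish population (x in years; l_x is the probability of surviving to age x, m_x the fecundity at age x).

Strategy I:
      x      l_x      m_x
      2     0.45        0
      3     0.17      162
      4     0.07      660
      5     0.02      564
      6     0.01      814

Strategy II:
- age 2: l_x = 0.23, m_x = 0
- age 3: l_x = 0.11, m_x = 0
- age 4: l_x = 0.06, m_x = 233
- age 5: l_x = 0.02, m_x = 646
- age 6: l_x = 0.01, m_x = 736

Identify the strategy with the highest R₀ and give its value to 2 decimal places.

Strategy I: R₀ = 0.45×0 + 0.17×162 + 0.07×660 + 0.02×564 + 0.01×814 = 93.1600
Strategy II: R₀ = 0.23×0 + 0.11×0 + 0.06×233 + 0.02×646 + 0.01×736 = 34.2600
Highest R₀: strategy I with 93.1600.

93.16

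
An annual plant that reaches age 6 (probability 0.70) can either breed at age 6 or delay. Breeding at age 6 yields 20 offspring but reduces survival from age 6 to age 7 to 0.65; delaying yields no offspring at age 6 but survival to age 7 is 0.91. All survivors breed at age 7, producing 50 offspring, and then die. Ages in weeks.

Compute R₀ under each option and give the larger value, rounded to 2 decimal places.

36.75

breed at age 6: R₀ = 0.70 × (20 + 0.65 × 50) = 0.70 × 52.5000 = 36.7500
delay to age 7: R₀ = 0.70 × (0.91 × 50) = 0.70 × 45.5000 = 31.8500
Higher: breed at age 6 (36.7500).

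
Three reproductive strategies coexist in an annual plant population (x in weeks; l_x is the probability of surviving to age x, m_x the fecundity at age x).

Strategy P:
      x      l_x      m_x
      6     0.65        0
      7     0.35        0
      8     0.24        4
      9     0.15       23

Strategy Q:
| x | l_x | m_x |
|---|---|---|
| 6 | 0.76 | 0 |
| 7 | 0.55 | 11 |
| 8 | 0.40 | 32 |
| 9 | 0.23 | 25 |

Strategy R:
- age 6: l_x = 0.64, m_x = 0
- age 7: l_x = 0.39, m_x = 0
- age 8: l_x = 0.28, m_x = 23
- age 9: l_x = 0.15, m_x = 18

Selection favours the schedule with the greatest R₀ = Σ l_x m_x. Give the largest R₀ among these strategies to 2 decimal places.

24.60

Strategy P: R₀ = 0.65×0 + 0.35×0 + 0.24×4 + 0.15×23 = 4.4100
Strategy Q: R₀ = 0.76×0 + 0.55×11 + 0.40×32 + 0.23×25 = 24.6000
Strategy R: R₀ = 0.64×0 + 0.39×0 + 0.28×23 + 0.15×18 = 9.1400
Highest R₀: strategy Q with 24.6000.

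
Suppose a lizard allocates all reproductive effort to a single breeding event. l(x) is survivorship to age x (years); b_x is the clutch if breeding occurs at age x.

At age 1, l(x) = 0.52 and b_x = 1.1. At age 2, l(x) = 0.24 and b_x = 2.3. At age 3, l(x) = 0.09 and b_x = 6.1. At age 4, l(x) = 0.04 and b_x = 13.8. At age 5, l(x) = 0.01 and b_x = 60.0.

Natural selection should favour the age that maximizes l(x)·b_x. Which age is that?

Expected offspring if breeding at age x = l(x) × b_x:
  age 1: 0.52 × 1.1 = 0.572
  age 2: 0.24 × 2.3 = 0.552
  age 3: 0.09 × 6.1 = 0.549
  age 4: 0.04 × 13.8 = 0.552
  age 5: 0.01 × 60.0 = 0.600
Maximum at age 5 (0.600).

5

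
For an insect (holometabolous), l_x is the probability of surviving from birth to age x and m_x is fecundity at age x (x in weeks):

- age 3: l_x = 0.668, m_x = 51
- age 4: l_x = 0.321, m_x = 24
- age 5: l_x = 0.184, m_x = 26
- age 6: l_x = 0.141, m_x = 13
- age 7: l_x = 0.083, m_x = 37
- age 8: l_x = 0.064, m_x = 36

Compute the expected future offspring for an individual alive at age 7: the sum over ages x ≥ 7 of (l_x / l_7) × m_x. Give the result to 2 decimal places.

l_7 = 0.083. Conditional survival from age 7 to x is l_x / l_7.
  x=7: (0.083/0.083) × 37 = 37.0000
  x=8: (0.064/0.083) × 36 = 27.7590
Sum = 37.0000 + 27.7590 = 64.7590

64.76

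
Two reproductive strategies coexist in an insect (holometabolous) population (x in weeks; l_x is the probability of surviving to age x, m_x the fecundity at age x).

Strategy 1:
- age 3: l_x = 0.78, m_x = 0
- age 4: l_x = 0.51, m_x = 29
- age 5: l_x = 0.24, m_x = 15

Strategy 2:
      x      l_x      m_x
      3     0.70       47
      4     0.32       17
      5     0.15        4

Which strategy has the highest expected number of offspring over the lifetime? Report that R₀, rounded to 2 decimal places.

Strategy 1: R₀ = 0.78×0 + 0.51×29 + 0.24×15 = 18.3900
Strategy 2: R₀ = 0.70×47 + 0.32×17 + 0.15×4 = 38.9400
Highest R₀: strategy 2 with 38.9400.

38.94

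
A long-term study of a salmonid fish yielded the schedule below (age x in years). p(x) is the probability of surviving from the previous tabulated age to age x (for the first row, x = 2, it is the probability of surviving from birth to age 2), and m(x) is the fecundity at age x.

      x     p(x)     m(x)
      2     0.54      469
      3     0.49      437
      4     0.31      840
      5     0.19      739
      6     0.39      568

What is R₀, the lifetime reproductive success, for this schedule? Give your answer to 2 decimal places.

452.76

Survivorship from birth: l_x = p_2·p_3·…·p_x.
  l_2 = 0.54000
  l_3 = 0.26460
  l_4 = 0.08203
  l_5 = 0.01558
  l_6 = 0.00608
R₀ = Σ l_x m(x):
  age 2: 0.54000 × 469 = 253.2600
  age 3: 0.26460 × 437 = 115.6302
  age 4: 0.08203 × 840 = 68.9052
  age 5: 0.01558 × 739 = 11.5136
  age 6: 0.00608 × 568 = 3.4534
R₀ = 253.2600 + 115.6302 + 68.9052 + 11.5136 + 3.4534 = 452.7625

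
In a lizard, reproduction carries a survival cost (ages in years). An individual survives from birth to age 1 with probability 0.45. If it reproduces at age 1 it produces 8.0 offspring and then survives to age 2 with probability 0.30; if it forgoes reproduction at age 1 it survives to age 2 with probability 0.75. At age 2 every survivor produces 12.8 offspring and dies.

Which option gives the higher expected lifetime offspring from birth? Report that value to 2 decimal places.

5.33

breed at age 1: R₀ = 0.45 × (8.0 + 0.30 × 12.8) = 0.45 × 11.8400 = 5.3280
delay to age 2: R₀ = 0.45 × (0.75 × 12.8) = 0.45 × 9.6000 = 4.3200
Higher: breed at age 1 (5.3280).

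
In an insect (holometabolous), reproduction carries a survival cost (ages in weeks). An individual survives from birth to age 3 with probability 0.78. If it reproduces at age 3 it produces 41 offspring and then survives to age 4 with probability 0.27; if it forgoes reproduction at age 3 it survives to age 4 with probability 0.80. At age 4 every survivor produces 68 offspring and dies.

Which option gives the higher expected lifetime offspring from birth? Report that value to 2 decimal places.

46.30

breed at age 3: R₀ = 0.78 × (41 + 0.27 × 68) = 0.78 × 59.3600 = 46.3008
delay to age 4: R₀ = 0.78 × (0.80 × 68) = 0.78 × 54.4000 = 42.4320
Higher: breed at age 3 (46.3008).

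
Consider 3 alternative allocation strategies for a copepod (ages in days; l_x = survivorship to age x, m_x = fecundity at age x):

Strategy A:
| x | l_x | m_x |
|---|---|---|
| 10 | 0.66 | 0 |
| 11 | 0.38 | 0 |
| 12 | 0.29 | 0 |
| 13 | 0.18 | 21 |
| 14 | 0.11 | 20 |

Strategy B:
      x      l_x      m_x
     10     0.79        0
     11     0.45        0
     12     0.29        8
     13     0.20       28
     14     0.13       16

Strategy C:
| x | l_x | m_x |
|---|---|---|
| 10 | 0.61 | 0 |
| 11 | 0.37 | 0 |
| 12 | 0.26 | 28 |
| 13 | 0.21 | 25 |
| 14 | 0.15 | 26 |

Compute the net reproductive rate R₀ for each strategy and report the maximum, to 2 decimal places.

16.43

Strategy A: R₀ = 0.66×0 + 0.38×0 + 0.29×0 + 0.18×21 + 0.11×20 = 5.9800
Strategy B: R₀ = 0.79×0 + 0.45×0 + 0.29×8 + 0.20×28 + 0.13×16 = 10.0000
Strategy C: R₀ = 0.61×0 + 0.37×0 + 0.26×28 + 0.21×25 + 0.15×26 = 16.4300
Highest R₀: strategy C with 16.4300.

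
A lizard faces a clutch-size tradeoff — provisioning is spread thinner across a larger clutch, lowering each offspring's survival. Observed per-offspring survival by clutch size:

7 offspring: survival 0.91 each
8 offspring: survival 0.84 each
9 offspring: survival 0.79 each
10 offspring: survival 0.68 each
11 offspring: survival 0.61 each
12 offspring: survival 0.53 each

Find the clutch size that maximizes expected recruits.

9

Expected recruits = c × s(c):
  c=7: 7 × 0.91 = 6.370
  c=8: 8 × 0.84 = 6.720
  c=9: 9 × 0.79 = 7.110
  c=10: 10 × 0.68 = 6.800
  c=11: 11 × 0.61 = 6.710
  c=12: 12 × 0.53 = 6.360
Maximum at c = 9 (7.110 recruits).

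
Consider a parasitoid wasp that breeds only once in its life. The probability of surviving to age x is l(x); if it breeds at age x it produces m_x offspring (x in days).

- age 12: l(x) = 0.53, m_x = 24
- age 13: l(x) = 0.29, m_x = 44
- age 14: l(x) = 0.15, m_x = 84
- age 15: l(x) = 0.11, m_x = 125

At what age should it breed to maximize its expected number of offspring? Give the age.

15

Expected offspring if breeding at age x = l(x) × m_x:
  age 12: 0.53 × 24 = 12.720
  age 13: 0.29 × 44 = 12.760
  age 14: 0.15 × 84 = 12.600
  age 15: 0.11 × 125 = 13.750
Maximum at age 15 (13.750).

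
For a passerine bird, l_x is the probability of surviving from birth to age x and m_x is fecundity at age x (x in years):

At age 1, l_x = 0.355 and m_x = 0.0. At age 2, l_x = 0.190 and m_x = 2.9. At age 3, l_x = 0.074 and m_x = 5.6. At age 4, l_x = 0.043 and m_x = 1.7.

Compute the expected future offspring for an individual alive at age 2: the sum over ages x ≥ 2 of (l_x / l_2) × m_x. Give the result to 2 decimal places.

5.47

l_2 = 0.190. Conditional survival from age 2 to x is l_x / l_2.
  x=2: (0.190/0.190) × 2.9 = 2.9000
  x=3: (0.074/0.190) × 5.6 = 2.1811
  x=4: (0.043/0.190) × 1.7 = 0.3847
Sum = 2.9000 + 2.1811 + 0.3847 = 5.4658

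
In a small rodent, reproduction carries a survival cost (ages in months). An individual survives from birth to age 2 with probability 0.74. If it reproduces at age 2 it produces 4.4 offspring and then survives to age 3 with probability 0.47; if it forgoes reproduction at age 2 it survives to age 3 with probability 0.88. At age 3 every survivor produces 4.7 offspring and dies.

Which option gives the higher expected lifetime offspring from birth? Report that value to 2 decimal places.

breed at age 2: R₀ = 0.74 × (4.4 + 0.47 × 4.7) = 0.74 × 6.6090 = 4.8907
delay to age 3: R₀ = 0.74 × (0.88 × 4.7) = 0.74 × 4.1360 = 3.0606
Higher: breed at age 2 (4.8907).

4.89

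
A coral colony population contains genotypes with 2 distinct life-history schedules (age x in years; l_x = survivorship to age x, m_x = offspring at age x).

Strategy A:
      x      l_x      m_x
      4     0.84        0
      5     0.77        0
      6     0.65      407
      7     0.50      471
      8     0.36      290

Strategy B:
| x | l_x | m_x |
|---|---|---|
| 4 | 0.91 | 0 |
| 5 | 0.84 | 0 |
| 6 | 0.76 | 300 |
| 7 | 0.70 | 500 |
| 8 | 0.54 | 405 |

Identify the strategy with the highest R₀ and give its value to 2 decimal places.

796.70

Strategy A: R₀ = 0.84×0 + 0.77×0 + 0.65×407 + 0.50×471 + 0.36×290 = 604.4500
Strategy B: R₀ = 0.91×0 + 0.84×0 + 0.76×300 + 0.70×500 + 0.54×405 = 796.7000
Highest R₀: strategy B with 796.7000.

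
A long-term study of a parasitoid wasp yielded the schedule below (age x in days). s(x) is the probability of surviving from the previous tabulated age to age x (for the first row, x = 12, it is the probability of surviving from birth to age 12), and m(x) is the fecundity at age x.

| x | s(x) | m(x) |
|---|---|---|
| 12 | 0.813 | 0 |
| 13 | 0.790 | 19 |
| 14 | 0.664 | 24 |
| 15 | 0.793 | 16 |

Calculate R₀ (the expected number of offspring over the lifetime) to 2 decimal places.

27.85

Survivorship from birth: l_x = s_12·s_13·…·s_x.
  l_12 = 0.81300
  l_13 = 0.64227
  l_14 = 0.42647
  l_15 = 0.33819
R₀ = Σ l_x m(x):
  age 12: 0.81300 × 0 = 0.0000
  age 13: 0.64227 × 19 = 12.2031
  age 14: 0.42647 × 24 = 10.2353
  age 15: 0.33819 × 16 = 5.4110
R₀ = 0.0000 + 12.2031 + 10.2353 + 5.4110 = 27.8494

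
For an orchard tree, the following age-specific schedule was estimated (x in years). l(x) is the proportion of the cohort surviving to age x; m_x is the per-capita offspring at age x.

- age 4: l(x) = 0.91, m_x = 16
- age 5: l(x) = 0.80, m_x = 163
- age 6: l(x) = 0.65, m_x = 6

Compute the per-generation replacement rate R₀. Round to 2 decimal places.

148.86

R₀ = Σ l(x) m_x:
  age 4: 0.91 × 16 = 14.5600
  age 5: 0.80 × 163 = 130.4000
  age 6: 0.65 × 6 = 3.9000
R₀ = 14.5600 + 130.4000 + 3.9000 = 148.8600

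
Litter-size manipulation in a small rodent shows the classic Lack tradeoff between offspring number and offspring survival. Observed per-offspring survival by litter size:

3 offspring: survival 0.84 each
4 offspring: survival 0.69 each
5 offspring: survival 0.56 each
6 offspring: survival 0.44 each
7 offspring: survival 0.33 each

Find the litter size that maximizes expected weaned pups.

Expected weaned pups = c × s(c):
  c=3: 3 × 0.84 = 2.520
  c=4: 4 × 0.69 = 2.760
  c=5: 5 × 0.56 = 2.800
  c=6: 6 × 0.44 = 2.640
  c=7: 7 × 0.33 = 2.310
Maximum at c = 5 (2.800 weaned pups).

5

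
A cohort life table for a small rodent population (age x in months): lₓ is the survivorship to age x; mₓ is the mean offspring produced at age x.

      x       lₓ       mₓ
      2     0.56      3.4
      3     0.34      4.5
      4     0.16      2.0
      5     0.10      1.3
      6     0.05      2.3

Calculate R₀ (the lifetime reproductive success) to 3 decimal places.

R₀ = Σ lₓ mₓ:
  age 2: 0.56 × 3.4 = 1.9040
  age 3: 0.34 × 4.5 = 1.5300
  age 4: 0.16 × 2.0 = 0.3200
  age 5: 0.10 × 1.3 = 0.1300
  age 6: 0.05 × 2.3 = 0.1150
R₀ = 1.9040 + 1.5300 + 0.3200 + 0.1300 + 0.1150 = 3.9990

3.999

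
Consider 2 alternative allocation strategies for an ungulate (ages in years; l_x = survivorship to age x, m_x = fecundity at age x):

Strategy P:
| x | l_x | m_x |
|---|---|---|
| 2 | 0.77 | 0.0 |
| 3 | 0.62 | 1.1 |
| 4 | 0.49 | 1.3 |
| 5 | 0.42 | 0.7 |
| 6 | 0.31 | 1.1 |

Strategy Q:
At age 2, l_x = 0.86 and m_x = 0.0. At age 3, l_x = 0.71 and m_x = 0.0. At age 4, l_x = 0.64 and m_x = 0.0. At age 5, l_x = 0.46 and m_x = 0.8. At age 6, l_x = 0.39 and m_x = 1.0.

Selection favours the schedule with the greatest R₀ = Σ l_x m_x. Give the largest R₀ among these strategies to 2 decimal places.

1.95

Strategy P: R₀ = 0.77×0.0 + 0.62×1.1 + 0.49×1.3 + 0.42×0.7 + 0.31×1.1 = 1.9540
Strategy Q: R₀ = 0.86×0.0 + 0.71×0.0 + 0.64×0.0 + 0.46×0.8 + 0.39×1.0 = 0.7580
Highest R₀: strategy P with 1.9540.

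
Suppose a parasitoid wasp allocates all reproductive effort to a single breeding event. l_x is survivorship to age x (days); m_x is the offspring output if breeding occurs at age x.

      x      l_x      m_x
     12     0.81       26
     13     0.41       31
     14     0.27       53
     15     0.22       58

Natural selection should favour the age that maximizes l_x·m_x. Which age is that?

Expected offspring if breeding at age x = l_x × m_x:
  age 12: 0.81 × 26 = 21.060
  age 13: 0.41 × 31 = 12.710
  age 14: 0.27 × 53 = 14.310
  age 15: 0.22 × 58 = 12.760
Maximum at age 12 (21.060).

12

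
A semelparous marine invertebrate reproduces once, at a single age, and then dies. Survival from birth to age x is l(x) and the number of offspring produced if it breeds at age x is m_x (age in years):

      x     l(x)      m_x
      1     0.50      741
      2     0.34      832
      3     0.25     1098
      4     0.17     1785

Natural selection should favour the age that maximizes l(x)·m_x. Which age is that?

1

Expected offspring if breeding at age x = l(x) × m_x:
  age 1: 0.50 × 741 = 370.500
  age 2: 0.34 × 832 = 282.880
  age 3: 0.25 × 1098 = 274.500
  age 4: 0.17 × 1785 = 303.450
Maximum at age 1 (370.500).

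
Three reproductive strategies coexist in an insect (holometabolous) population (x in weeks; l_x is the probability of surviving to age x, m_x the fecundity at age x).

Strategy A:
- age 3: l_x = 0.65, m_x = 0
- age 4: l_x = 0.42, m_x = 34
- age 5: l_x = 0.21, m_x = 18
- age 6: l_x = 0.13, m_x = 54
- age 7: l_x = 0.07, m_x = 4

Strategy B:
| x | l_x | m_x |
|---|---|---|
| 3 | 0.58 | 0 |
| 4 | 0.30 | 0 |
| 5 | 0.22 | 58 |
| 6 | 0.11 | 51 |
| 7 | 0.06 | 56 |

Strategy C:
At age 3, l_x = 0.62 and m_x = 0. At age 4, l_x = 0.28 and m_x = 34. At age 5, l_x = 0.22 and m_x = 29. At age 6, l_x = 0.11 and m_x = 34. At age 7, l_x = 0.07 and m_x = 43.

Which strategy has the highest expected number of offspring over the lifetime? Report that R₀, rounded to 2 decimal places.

25.36

Strategy A: R₀ = 0.65×0 + 0.42×34 + 0.21×18 + 0.13×54 + 0.07×4 = 25.3600
Strategy B: R₀ = 0.58×0 + 0.30×0 + 0.22×58 + 0.11×51 + 0.06×56 = 21.7300
Strategy C: R₀ = 0.62×0 + 0.28×34 + 0.22×29 + 0.11×34 + 0.07×43 = 22.6500
Highest R₀: strategy A with 25.3600.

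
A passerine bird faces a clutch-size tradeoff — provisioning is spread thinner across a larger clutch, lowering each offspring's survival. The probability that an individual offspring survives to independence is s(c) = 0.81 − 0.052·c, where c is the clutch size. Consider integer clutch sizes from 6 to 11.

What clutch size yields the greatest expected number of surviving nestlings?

8

Expected surviving nestlings = c × s(c):
  c=6: 6 × 0.498 = 2.988
  c=7: 7 × 0.446 = 3.122
  c=8: 8 × 0.394 = 3.152
  c=9: 9 × 0.342 = 3.078
  c=10: 10 × 0.290 = 2.900
  c=11: 11 × 0.238 = 2.618
Maximum at c = 8 (3.152 surviving nestlings).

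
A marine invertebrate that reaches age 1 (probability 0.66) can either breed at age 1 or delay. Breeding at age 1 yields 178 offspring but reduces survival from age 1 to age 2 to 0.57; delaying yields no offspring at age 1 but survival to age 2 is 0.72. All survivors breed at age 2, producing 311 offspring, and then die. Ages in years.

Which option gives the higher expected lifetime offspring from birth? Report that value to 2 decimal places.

breed at age 1: R₀ = 0.66 × (178 + 0.57 × 311) = 0.66 × 355.2700 = 234.4782
delay to age 2: R₀ = 0.66 × (0.72 × 311) = 0.66 × 223.9200 = 147.7872
Higher: breed at age 1 (234.4782).

234.48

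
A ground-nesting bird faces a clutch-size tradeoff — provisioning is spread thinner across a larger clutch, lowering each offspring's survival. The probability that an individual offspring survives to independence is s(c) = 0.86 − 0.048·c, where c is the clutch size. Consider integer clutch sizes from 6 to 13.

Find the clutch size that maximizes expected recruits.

9

Expected recruits = c × s(c):
  c=6: 6 × 0.572 = 3.432
  c=7: 7 × 0.524 = 3.668
  c=8: 8 × 0.476 = 3.808
  c=9: 9 × 0.428 = 3.852
  c=10: 10 × 0.380 = 3.800
  c=11: 11 × 0.332 = 3.652
  c=12: 12 × 0.284 = 3.408
  c=13: 13 × 0.236 = 3.068
Maximum at c = 9 (3.852 recruits).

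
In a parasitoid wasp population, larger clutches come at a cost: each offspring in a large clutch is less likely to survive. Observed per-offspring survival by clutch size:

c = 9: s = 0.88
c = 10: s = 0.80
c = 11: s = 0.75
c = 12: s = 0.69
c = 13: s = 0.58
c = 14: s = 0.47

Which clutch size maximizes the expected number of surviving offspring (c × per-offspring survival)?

12

Expected surviving offspring = c × s(c):
  c=9: 9 × 0.88 = 7.920
  c=10: 10 × 0.80 = 8.000
  c=11: 11 × 0.75 = 8.250
  c=12: 12 × 0.69 = 8.280
  c=13: 13 × 0.58 = 7.540
  c=14: 14 × 0.47 = 6.580
Maximum at c = 12 (8.280 surviving offspring).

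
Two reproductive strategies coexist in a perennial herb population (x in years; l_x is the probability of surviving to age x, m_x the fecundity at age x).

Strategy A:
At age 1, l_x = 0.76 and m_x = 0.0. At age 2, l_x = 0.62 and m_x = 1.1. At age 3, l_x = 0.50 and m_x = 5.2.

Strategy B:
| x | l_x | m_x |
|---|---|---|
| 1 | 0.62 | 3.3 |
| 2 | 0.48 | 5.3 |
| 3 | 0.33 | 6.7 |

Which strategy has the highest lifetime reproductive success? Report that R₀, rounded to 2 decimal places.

Strategy A: R₀ = 0.76×0.0 + 0.62×1.1 + 0.50×5.2 = 3.2820
Strategy B: R₀ = 0.62×3.3 + 0.48×5.3 + 0.33×6.7 = 6.8010
Highest R₀: strategy B with 6.8010.

6.80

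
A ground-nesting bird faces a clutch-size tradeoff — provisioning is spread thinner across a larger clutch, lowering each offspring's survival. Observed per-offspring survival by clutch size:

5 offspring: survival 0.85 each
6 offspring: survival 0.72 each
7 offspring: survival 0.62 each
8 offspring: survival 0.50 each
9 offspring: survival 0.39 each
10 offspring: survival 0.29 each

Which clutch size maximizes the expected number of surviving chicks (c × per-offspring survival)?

7

Expected surviving chicks = c × s(c):
  c=5: 5 × 0.85 = 4.250
  c=6: 6 × 0.72 = 4.320
  c=7: 7 × 0.62 = 4.340
  c=8: 8 × 0.50 = 4.000
  c=9: 9 × 0.39 = 3.510
  c=10: 10 × 0.29 = 2.900
Maximum at c = 7 (4.340 surviving chicks).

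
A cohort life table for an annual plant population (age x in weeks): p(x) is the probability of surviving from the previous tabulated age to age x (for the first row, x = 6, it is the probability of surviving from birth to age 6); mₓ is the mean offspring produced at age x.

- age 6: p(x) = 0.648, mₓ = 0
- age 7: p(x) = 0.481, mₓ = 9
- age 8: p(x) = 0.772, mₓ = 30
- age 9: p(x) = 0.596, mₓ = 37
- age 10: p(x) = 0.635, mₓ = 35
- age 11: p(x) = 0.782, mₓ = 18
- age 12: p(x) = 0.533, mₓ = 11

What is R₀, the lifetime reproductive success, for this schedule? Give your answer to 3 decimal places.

20.217

Survivorship from birth: l_x = p_6·p_7·…·p_x.
  l_6 = 0.64800
  l_7 = 0.31169
  l_8 = 0.24062
  l_9 = 0.14341
  l_10 = 0.09107
  l_11 = 0.07121
  l_12 = 0.03796
R₀ = Σ l_x mₓ:
  age 6: 0.64800 × 0 = 0.0000
  age 7: 0.31169 × 9 = 2.8052
  age 8: 0.24062 × 30 = 7.2186
  age 9: 0.14341 × 37 = 5.3062
  age 10: 0.09107 × 35 = 3.1875
  age 11: 0.07121 × 18 = 1.2818
  age 12: 0.03796 × 11 = 0.4176
R₀ = 0.0000 + 2.8052 + 7.2186 + 5.3062 + 3.1875 + 1.2818 + 0.4176 = 20.2168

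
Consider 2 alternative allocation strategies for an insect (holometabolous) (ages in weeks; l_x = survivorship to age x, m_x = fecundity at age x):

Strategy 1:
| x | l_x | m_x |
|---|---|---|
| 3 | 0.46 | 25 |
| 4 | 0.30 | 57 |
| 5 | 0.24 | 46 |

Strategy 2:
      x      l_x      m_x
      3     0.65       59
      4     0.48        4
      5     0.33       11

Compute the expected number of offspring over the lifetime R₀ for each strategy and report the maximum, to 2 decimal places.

43.90

Strategy 1: R₀ = 0.46×25 + 0.30×57 + 0.24×46 = 39.6400
Strategy 2: R₀ = 0.65×59 + 0.48×4 + 0.33×11 = 43.9000
Highest R₀: strategy 2 with 43.9000.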